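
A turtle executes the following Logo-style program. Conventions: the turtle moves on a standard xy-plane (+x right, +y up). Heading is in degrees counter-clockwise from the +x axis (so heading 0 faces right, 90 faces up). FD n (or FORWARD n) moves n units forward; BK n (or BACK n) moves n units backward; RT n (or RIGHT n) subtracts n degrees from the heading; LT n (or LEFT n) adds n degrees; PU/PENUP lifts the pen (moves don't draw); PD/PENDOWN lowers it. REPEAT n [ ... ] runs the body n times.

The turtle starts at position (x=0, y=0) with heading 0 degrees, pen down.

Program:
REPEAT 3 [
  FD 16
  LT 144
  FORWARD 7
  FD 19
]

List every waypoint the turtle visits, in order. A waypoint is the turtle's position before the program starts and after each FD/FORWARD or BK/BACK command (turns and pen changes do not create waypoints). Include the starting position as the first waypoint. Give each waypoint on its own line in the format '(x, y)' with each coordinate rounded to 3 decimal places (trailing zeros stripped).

Executing turtle program step by step:
Start: pos=(0,0), heading=0, pen down
REPEAT 3 [
  -- iteration 1/3 --
  FD 16: (0,0) -> (16,0) [heading=0, draw]
  LT 144: heading 0 -> 144
  FD 7: (16,0) -> (10.337,4.114) [heading=144, draw]
  FD 19: (10.337,4.114) -> (-5.034,15.282) [heading=144, draw]
  -- iteration 2/3 --
  FD 16: (-5.034,15.282) -> (-17.979,24.687) [heading=144, draw]
  LT 144: heading 144 -> 288
  FD 7: (-17.979,24.687) -> (-15.816,18.03) [heading=288, draw]
  FD 19: (-15.816,18.03) -> (-9.944,-0.04) [heading=288, draw]
  -- iteration 3/3 --
  FD 16: (-9.944,-0.04) -> (-5,-15.257) [heading=288, draw]
  LT 144: heading 288 -> 72
  FD 7: (-5,-15.257) -> (-2.837,-8.6) [heading=72, draw]
  FD 19: (-2.837,-8.6) -> (3.034,9.47) [heading=72, draw]
]
Final: pos=(3.034,9.47), heading=72, 9 segment(s) drawn
Waypoints (10 total):
(0, 0)
(16, 0)
(10.337, 4.114)
(-5.034, 15.282)
(-17.979, 24.687)
(-15.816, 18.03)
(-9.944, -0.04)
(-5, -15.257)
(-2.837, -8.6)
(3.034, 9.47)

Answer: (0, 0)
(16, 0)
(10.337, 4.114)
(-5.034, 15.282)
(-17.979, 24.687)
(-15.816, 18.03)
(-9.944, -0.04)
(-5, -15.257)
(-2.837, -8.6)
(3.034, 9.47)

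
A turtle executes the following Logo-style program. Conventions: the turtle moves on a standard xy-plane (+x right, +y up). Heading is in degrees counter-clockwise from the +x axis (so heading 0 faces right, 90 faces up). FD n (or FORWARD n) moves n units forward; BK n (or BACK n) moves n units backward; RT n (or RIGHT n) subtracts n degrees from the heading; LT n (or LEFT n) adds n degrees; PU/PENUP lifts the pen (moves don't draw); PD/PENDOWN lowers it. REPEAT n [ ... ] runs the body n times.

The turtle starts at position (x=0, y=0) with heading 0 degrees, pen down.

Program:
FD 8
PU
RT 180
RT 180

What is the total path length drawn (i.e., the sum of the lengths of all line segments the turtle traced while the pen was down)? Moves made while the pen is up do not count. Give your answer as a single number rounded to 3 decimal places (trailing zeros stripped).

Executing turtle program step by step:
Start: pos=(0,0), heading=0, pen down
FD 8: (0,0) -> (8,0) [heading=0, draw]
PU: pen up
RT 180: heading 0 -> 180
RT 180: heading 180 -> 0
Final: pos=(8,0), heading=0, 1 segment(s) drawn

Segment lengths:
  seg 1: (0,0) -> (8,0), length = 8
Total = 8

Answer: 8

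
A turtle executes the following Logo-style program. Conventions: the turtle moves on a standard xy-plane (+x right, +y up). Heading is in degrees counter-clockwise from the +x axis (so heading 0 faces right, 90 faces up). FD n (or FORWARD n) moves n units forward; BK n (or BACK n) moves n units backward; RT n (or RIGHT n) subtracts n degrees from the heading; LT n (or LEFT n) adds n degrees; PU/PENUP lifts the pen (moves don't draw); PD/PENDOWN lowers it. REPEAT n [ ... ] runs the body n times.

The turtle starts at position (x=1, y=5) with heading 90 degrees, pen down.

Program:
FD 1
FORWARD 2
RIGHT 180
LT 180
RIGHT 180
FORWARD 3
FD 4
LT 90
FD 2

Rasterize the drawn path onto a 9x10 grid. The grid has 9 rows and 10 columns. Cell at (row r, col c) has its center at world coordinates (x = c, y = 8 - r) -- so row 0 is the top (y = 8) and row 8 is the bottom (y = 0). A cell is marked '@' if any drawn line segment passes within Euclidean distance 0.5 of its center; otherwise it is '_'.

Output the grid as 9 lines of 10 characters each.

Segment 0: (1,5) -> (1,6)
Segment 1: (1,6) -> (1,8)
Segment 2: (1,8) -> (1,5)
Segment 3: (1,5) -> (1,1)
Segment 4: (1,1) -> (3,1)

Answer: _@________
_@________
_@________
_@________
_@________
_@________
_@________
_@@@______
__________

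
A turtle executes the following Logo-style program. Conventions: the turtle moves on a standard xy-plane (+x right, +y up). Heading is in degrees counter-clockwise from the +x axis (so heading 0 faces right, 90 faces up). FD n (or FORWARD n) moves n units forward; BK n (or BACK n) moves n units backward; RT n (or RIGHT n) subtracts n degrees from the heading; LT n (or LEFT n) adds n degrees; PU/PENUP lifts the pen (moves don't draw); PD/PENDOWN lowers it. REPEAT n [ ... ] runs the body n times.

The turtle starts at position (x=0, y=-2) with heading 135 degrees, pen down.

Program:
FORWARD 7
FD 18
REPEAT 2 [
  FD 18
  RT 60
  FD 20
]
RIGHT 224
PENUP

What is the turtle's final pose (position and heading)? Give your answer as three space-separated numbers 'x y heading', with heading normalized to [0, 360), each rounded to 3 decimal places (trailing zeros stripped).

Executing turtle program step by step:
Start: pos=(0,-2), heading=135, pen down
FD 7: (0,-2) -> (-4.95,2.95) [heading=135, draw]
FD 18: (-4.95,2.95) -> (-17.678,15.678) [heading=135, draw]
REPEAT 2 [
  -- iteration 1/2 --
  FD 18: (-17.678,15.678) -> (-30.406,28.406) [heading=135, draw]
  RT 60: heading 135 -> 75
  FD 20: (-30.406,28.406) -> (-25.229,47.724) [heading=75, draw]
  -- iteration 2/2 --
  FD 18: (-25.229,47.724) -> (-20.57,65.111) [heading=75, draw]
  RT 60: heading 75 -> 15
  FD 20: (-20.57,65.111) -> (-1.252,70.287) [heading=15, draw]
]
RT 224: heading 15 -> 151
PU: pen up
Final: pos=(-1.252,70.287), heading=151, 6 segment(s) drawn

Answer: -1.252 70.287 151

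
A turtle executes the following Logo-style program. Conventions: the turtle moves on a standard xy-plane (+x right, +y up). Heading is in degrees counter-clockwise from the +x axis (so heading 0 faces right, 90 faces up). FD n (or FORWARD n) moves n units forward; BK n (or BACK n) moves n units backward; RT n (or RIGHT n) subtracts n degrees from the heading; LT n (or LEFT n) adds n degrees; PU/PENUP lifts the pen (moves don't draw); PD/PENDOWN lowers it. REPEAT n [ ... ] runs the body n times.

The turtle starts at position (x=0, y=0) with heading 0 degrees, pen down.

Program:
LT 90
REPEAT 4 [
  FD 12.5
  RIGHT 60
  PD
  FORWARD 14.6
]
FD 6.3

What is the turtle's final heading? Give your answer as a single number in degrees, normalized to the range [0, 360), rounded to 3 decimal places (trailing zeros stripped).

Executing turtle program step by step:
Start: pos=(0,0), heading=0, pen down
LT 90: heading 0 -> 90
REPEAT 4 [
  -- iteration 1/4 --
  FD 12.5: (0,0) -> (0,12.5) [heading=90, draw]
  RT 60: heading 90 -> 30
  PD: pen down
  FD 14.6: (0,12.5) -> (12.644,19.8) [heading=30, draw]
  -- iteration 2/4 --
  FD 12.5: (12.644,19.8) -> (23.469,26.05) [heading=30, draw]
  RT 60: heading 30 -> 330
  PD: pen down
  FD 14.6: (23.469,26.05) -> (36.113,18.75) [heading=330, draw]
  -- iteration 3/4 --
  FD 12.5: (36.113,18.75) -> (46.939,12.5) [heading=330, draw]
  RT 60: heading 330 -> 270
  PD: pen down
  FD 14.6: (46.939,12.5) -> (46.939,-2.1) [heading=270, draw]
  -- iteration 4/4 --
  FD 12.5: (46.939,-2.1) -> (46.939,-14.6) [heading=270, draw]
  RT 60: heading 270 -> 210
  PD: pen down
  FD 14.6: (46.939,-14.6) -> (34.295,-21.9) [heading=210, draw]
]
FD 6.3: (34.295,-21.9) -> (28.839,-25.05) [heading=210, draw]
Final: pos=(28.839,-25.05), heading=210, 9 segment(s) drawn

Answer: 210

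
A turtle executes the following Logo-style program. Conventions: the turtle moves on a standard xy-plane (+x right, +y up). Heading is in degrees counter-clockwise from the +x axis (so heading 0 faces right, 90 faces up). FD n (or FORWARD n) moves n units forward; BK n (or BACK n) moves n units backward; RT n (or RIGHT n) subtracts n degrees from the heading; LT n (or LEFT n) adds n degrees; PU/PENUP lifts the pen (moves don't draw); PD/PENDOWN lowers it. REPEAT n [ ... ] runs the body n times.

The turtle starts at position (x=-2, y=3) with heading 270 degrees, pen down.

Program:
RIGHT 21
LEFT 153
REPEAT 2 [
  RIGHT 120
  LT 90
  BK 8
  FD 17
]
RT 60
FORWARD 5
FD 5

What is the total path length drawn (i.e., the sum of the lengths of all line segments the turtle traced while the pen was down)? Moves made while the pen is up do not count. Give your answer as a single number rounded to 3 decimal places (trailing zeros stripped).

Answer: 60

Derivation:
Executing turtle program step by step:
Start: pos=(-2,3), heading=270, pen down
RT 21: heading 270 -> 249
LT 153: heading 249 -> 42
REPEAT 2 [
  -- iteration 1/2 --
  RT 120: heading 42 -> 282
  LT 90: heading 282 -> 12
  BK 8: (-2,3) -> (-9.825,1.337) [heading=12, draw]
  FD 17: (-9.825,1.337) -> (6.803,4.871) [heading=12, draw]
  -- iteration 2/2 --
  RT 120: heading 12 -> 252
  LT 90: heading 252 -> 342
  BK 8: (6.803,4.871) -> (-0.805,7.343) [heading=342, draw]
  FD 17: (-0.805,7.343) -> (15.363,2.09) [heading=342, draw]
]
RT 60: heading 342 -> 282
FD 5: (15.363,2.09) -> (16.402,-2.801) [heading=282, draw]
FD 5: (16.402,-2.801) -> (17.442,-7.691) [heading=282, draw]
Final: pos=(17.442,-7.691), heading=282, 6 segment(s) drawn

Segment lengths:
  seg 1: (-2,3) -> (-9.825,1.337), length = 8
  seg 2: (-9.825,1.337) -> (6.803,4.871), length = 17
  seg 3: (6.803,4.871) -> (-0.805,7.343), length = 8
  seg 4: (-0.805,7.343) -> (15.363,2.09), length = 17
  seg 5: (15.363,2.09) -> (16.402,-2.801), length = 5
  seg 6: (16.402,-2.801) -> (17.442,-7.691), length = 5
Total = 60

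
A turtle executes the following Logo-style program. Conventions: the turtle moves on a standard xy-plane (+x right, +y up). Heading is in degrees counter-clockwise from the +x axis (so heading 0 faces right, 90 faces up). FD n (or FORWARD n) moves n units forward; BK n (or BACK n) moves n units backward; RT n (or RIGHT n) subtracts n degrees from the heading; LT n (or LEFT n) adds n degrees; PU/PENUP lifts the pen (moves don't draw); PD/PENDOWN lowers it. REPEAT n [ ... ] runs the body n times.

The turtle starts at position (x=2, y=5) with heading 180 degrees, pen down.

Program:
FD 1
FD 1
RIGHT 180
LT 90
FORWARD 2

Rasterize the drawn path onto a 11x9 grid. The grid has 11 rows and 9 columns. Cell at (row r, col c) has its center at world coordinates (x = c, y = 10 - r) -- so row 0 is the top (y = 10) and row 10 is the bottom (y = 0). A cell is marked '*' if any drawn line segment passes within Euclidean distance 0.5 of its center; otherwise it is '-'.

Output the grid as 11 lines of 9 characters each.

Answer: ---------
---------
---------
*--------
*--------
***------
---------
---------
---------
---------
---------

Derivation:
Segment 0: (2,5) -> (1,5)
Segment 1: (1,5) -> (0,5)
Segment 2: (0,5) -> (0,7)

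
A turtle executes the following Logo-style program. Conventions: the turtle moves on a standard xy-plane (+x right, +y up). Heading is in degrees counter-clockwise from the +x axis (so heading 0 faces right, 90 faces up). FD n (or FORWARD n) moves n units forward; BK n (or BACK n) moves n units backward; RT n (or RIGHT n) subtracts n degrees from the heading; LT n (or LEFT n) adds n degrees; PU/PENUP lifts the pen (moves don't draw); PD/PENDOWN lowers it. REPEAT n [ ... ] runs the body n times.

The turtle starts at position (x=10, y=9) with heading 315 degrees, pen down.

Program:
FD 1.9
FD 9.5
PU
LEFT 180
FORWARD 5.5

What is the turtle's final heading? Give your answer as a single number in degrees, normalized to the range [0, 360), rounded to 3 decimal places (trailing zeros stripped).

Answer: 135

Derivation:
Executing turtle program step by step:
Start: pos=(10,9), heading=315, pen down
FD 1.9: (10,9) -> (11.344,7.656) [heading=315, draw]
FD 9.5: (11.344,7.656) -> (18.061,0.939) [heading=315, draw]
PU: pen up
LT 180: heading 315 -> 135
FD 5.5: (18.061,0.939) -> (14.172,4.828) [heading=135, move]
Final: pos=(14.172,4.828), heading=135, 2 segment(s) drawn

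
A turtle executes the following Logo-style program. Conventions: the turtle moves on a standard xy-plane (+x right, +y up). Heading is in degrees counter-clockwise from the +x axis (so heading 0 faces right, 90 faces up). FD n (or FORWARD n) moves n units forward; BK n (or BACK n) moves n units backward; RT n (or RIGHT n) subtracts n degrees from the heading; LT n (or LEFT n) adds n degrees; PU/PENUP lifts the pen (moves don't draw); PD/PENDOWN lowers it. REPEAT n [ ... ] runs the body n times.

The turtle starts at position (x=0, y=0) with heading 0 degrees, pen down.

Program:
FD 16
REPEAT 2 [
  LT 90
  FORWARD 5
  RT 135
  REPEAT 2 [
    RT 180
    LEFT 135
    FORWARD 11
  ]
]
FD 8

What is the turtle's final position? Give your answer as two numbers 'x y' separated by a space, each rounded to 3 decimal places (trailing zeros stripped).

Executing turtle program step by step:
Start: pos=(0,0), heading=0, pen down
FD 16: (0,0) -> (16,0) [heading=0, draw]
REPEAT 2 [
  -- iteration 1/2 --
  LT 90: heading 0 -> 90
  FD 5: (16,0) -> (16,5) [heading=90, draw]
  RT 135: heading 90 -> 315
  REPEAT 2 [
    -- iteration 1/2 --
    RT 180: heading 315 -> 135
    LT 135: heading 135 -> 270
    FD 11: (16,5) -> (16,-6) [heading=270, draw]
    -- iteration 2/2 --
    RT 180: heading 270 -> 90
    LT 135: heading 90 -> 225
    FD 11: (16,-6) -> (8.222,-13.778) [heading=225, draw]
  ]
  -- iteration 2/2 --
  LT 90: heading 225 -> 315
  FD 5: (8.222,-13.778) -> (11.757,-17.314) [heading=315, draw]
  RT 135: heading 315 -> 180
  REPEAT 2 [
    -- iteration 1/2 --
    RT 180: heading 180 -> 0
    LT 135: heading 0 -> 135
    FD 11: (11.757,-17.314) -> (3.979,-9.536) [heading=135, draw]
    -- iteration 2/2 --
    RT 180: heading 135 -> 315
    LT 135: heading 315 -> 90
    FD 11: (3.979,-9.536) -> (3.979,1.464) [heading=90, draw]
  ]
]
FD 8: (3.979,1.464) -> (3.979,9.464) [heading=90, draw]
Final: pos=(3.979,9.464), heading=90, 8 segment(s) drawn

Answer: 3.979 9.464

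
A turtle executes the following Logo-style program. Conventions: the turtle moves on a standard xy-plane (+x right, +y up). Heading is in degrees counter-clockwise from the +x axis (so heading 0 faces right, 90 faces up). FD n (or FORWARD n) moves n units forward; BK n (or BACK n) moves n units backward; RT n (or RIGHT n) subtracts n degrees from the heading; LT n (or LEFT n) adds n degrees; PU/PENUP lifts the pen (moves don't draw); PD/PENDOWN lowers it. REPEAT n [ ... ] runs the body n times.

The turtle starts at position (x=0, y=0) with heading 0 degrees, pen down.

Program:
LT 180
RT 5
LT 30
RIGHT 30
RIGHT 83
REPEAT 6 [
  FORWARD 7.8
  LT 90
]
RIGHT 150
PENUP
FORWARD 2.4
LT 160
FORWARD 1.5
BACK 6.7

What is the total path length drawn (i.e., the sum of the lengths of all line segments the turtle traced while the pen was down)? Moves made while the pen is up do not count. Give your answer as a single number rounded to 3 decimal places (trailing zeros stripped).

Answer: 46.8

Derivation:
Executing turtle program step by step:
Start: pos=(0,0), heading=0, pen down
LT 180: heading 0 -> 180
RT 5: heading 180 -> 175
LT 30: heading 175 -> 205
RT 30: heading 205 -> 175
RT 83: heading 175 -> 92
REPEAT 6 [
  -- iteration 1/6 --
  FD 7.8: (0,0) -> (-0.272,7.795) [heading=92, draw]
  LT 90: heading 92 -> 182
  -- iteration 2/6 --
  FD 7.8: (-0.272,7.795) -> (-8.067,7.523) [heading=182, draw]
  LT 90: heading 182 -> 272
  -- iteration 3/6 --
  FD 7.8: (-8.067,7.523) -> (-7.795,-0.272) [heading=272, draw]
  LT 90: heading 272 -> 2
  -- iteration 4/6 --
  FD 7.8: (-7.795,-0.272) -> (0,0) [heading=2, draw]
  LT 90: heading 2 -> 92
  -- iteration 5/6 --
  FD 7.8: (0,0) -> (-0.272,7.795) [heading=92, draw]
  LT 90: heading 92 -> 182
  -- iteration 6/6 --
  FD 7.8: (-0.272,7.795) -> (-8.067,7.523) [heading=182, draw]
  LT 90: heading 182 -> 272
]
RT 150: heading 272 -> 122
PU: pen up
FD 2.4: (-8.067,7.523) -> (-9.339,9.558) [heading=122, move]
LT 160: heading 122 -> 282
FD 1.5: (-9.339,9.558) -> (-9.027,8.091) [heading=282, move]
BK 6.7: (-9.027,8.091) -> (-10.42,14.645) [heading=282, move]
Final: pos=(-10.42,14.645), heading=282, 6 segment(s) drawn

Segment lengths:
  seg 1: (0,0) -> (-0.272,7.795), length = 7.8
  seg 2: (-0.272,7.795) -> (-8.067,7.523), length = 7.8
  seg 3: (-8.067,7.523) -> (-7.795,-0.272), length = 7.8
  seg 4: (-7.795,-0.272) -> (0,0), length = 7.8
  seg 5: (0,0) -> (-0.272,7.795), length = 7.8
  seg 6: (-0.272,7.795) -> (-8.067,7.523), length = 7.8
Total = 46.8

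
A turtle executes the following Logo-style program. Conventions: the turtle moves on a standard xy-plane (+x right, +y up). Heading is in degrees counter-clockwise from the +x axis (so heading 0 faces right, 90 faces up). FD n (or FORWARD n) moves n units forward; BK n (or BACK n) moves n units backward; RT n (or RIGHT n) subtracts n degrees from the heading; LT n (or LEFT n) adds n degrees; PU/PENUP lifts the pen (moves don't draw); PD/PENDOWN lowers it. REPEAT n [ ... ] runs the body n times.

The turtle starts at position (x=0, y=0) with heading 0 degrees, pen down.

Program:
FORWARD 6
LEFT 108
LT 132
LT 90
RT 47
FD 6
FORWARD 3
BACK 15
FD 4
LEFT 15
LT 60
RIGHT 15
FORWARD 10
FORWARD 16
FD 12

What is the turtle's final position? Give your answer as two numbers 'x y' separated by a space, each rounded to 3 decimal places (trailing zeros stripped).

Answer: 41.89 -9.161

Derivation:
Executing turtle program step by step:
Start: pos=(0,0), heading=0, pen down
FD 6: (0,0) -> (6,0) [heading=0, draw]
LT 108: heading 0 -> 108
LT 132: heading 108 -> 240
LT 90: heading 240 -> 330
RT 47: heading 330 -> 283
FD 6: (6,0) -> (7.35,-5.846) [heading=283, draw]
FD 3: (7.35,-5.846) -> (8.025,-8.769) [heading=283, draw]
BK 15: (8.025,-8.769) -> (4.65,5.846) [heading=283, draw]
FD 4: (4.65,5.846) -> (5.55,1.949) [heading=283, draw]
LT 15: heading 283 -> 298
LT 60: heading 298 -> 358
RT 15: heading 358 -> 343
FD 10: (5.55,1.949) -> (15.113,-0.975) [heading=343, draw]
FD 16: (15.113,-0.975) -> (30.414,-5.653) [heading=343, draw]
FD 12: (30.414,-5.653) -> (41.89,-9.161) [heading=343, draw]
Final: pos=(41.89,-9.161), heading=343, 8 segment(s) drawn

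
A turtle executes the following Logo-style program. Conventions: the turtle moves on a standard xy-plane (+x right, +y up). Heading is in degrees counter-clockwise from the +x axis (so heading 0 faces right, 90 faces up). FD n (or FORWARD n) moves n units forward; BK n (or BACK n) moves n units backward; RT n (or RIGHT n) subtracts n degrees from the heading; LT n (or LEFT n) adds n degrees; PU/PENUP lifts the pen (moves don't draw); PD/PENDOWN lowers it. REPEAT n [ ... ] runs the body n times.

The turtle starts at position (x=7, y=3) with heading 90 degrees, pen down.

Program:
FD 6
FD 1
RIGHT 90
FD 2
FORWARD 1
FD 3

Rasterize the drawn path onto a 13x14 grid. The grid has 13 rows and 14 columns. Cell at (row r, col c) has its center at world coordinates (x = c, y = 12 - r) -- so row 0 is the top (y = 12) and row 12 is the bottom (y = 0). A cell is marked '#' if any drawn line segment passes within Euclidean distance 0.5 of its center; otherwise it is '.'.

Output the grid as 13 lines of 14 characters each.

Segment 0: (7,3) -> (7,9)
Segment 1: (7,9) -> (7,10)
Segment 2: (7,10) -> (9,10)
Segment 3: (9,10) -> (10,10)
Segment 4: (10,10) -> (13,10)

Answer: ..............
..............
.......#######
.......#......
.......#......
.......#......
.......#......
.......#......
.......#......
.......#......
..............
..............
..............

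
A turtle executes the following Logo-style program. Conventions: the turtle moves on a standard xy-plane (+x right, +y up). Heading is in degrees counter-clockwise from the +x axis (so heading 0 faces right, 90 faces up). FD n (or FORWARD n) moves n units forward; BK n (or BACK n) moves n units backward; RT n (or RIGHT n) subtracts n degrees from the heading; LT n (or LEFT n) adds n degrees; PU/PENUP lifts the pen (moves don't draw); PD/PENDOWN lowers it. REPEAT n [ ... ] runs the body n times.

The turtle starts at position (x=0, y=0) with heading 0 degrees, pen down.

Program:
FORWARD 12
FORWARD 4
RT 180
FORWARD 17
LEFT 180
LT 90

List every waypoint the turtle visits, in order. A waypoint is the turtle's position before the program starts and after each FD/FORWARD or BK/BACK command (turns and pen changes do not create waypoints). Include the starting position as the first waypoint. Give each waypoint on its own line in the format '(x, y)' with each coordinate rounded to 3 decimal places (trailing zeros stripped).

Executing turtle program step by step:
Start: pos=(0,0), heading=0, pen down
FD 12: (0,0) -> (12,0) [heading=0, draw]
FD 4: (12,0) -> (16,0) [heading=0, draw]
RT 180: heading 0 -> 180
FD 17: (16,0) -> (-1,0) [heading=180, draw]
LT 180: heading 180 -> 0
LT 90: heading 0 -> 90
Final: pos=(-1,0), heading=90, 3 segment(s) drawn
Waypoints (4 total):
(0, 0)
(12, 0)
(16, 0)
(-1, 0)

Answer: (0, 0)
(12, 0)
(16, 0)
(-1, 0)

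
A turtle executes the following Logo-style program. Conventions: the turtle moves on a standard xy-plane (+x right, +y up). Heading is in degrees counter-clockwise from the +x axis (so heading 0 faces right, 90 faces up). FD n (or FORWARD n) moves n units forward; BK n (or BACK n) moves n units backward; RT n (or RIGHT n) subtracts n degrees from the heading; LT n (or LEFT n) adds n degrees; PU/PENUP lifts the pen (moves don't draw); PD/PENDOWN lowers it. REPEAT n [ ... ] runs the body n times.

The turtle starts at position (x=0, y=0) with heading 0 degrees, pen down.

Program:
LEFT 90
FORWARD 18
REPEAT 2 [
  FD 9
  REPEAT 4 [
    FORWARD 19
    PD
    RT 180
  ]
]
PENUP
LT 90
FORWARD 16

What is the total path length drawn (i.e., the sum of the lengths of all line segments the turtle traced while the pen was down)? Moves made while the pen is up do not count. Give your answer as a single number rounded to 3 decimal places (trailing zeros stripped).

Answer: 188

Derivation:
Executing turtle program step by step:
Start: pos=(0,0), heading=0, pen down
LT 90: heading 0 -> 90
FD 18: (0,0) -> (0,18) [heading=90, draw]
REPEAT 2 [
  -- iteration 1/2 --
  FD 9: (0,18) -> (0,27) [heading=90, draw]
  REPEAT 4 [
    -- iteration 1/4 --
    FD 19: (0,27) -> (0,46) [heading=90, draw]
    PD: pen down
    RT 180: heading 90 -> 270
    -- iteration 2/4 --
    FD 19: (0,46) -> (0,27) [heading=270, draw]
    PD: pen down
    RT 180: heading 270 -> 90
    -- iteration 3/4 --
    FD 19: (0,27) -> (0,46) [heading=90, draw]
    PD: pen down
    RT 180: heading 90 -> 270
    -- iteration 4/4 --
    FD 19: (0,46) -> (0,27) [heading=270, draw]
    PD: pen down
    RT 180: heading 270 -> 90
  ]
  -- iteration 2/2 --
  FD 9: (0,27) -> (0,36) [heading=90, draw]
  REPEAT 4 [
    -- iteration 1/4 --
    FD 19: (0,36) -> (0,55) [heading=90, draw]
    PD: pen down
    RT 180: heading 90 -> 270
    -- iteration 2/4 --
    FD 19: (0,55) -> (0,36) [heading=270, draw]
    PD: pen down
    RT 180: heading 270 -> 90
    -- iteration 3/4 --
    FD 19: (0,36) -> (0,55) [heading=90, draw]
    PD: pen down
    RT 180: heading 90 -> 270
    -- iteration 4/4 --
    FD 19: (0,55) -> (0,36) [heading=270, draw]
    PD: pen down
    RT 180: heading 270 -> 90
  ]
]
PU: pen up
LT 90: heading 90 -> 180
FD 16: (0,36) -> (-16,36) [heading=180, move]
Final: pos=(-16,36), heading=180, 11 segment(s) drawn

Segment lengths:
  seg 1: (0,0) -> (0,18), length = 18
  seg 2: (0,18) -> (0,27), length = 9
  seg 3: (0,27) -> (0,46), length = 19
  seg 4: (0,46) -> (0,27), length = 19
  seg 5: (0,27) -> (0,46), length = 19
  seg 6: (0,46) -> (0,27), length = 19
  seg 7: (0,27) -> (0,36), length = 9
  seg 8: (0,36) -> (0,55), length = 19
  seg 9: (0,55) -> (0,36), length = 19
  seg 10: (0,36) -> (0,55), length = 19
  seg 11: (0,55) -> (0,36), length = 19
Total = 188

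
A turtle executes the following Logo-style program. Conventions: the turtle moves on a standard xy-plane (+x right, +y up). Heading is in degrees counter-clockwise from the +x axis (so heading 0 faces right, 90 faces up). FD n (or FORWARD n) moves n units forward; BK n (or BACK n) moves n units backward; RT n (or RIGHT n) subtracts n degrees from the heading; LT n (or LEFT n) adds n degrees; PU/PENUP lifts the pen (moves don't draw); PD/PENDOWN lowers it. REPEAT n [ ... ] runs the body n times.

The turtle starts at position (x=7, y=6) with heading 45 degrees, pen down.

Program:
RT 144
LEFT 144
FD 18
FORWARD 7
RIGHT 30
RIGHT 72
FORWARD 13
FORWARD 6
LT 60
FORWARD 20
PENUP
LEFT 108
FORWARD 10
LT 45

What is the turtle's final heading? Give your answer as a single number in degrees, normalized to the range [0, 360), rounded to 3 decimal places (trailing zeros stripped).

Executing turtle program step by step:
Start: pos=(7,6), heading=45, pen down
RT 144: heading 45 -> 261
LT 144: heading 261 -> 45
FD 18: (7,6) -> (19.728,18.728) [heading=45, draw]
FD 7: (19.728,18.728) -> (24.678,23.678) [heading=45, draw]
RT 30: heading 45 -> 15
RT 72: heading 15 -> 303
FD 13: (24.678,23.678) -> (31.758,12.775) [heading=303, draw]
FD 6: (31.758,12.775) -> (35.026,7.743) [heading=303, draw]
LT 60: heading 303 -> 3
FD 20: (35.026,7.743) -> (54.998,8.79) [heading=3, draw]
PU: pen up
LT 108: heading 3 -> 111
FD 10: (54.998,8.79) -> (51.415,18.125) [heading=111, move]
LT 45: heading 111 -> 156
Final: pos=(51.415,18.125), heading=156, 5 segment(s) drawn

Answer: 156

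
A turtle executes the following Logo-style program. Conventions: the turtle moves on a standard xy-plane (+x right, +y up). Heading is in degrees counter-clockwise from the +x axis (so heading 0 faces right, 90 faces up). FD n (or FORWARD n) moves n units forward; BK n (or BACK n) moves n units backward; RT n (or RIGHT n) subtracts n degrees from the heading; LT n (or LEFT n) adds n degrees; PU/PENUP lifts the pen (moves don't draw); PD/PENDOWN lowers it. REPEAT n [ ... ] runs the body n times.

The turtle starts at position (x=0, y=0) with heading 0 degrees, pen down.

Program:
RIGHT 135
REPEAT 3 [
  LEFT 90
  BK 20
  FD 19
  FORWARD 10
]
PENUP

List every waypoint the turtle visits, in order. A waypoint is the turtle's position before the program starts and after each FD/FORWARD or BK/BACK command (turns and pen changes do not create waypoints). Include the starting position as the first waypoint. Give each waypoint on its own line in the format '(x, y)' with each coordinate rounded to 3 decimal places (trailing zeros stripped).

Executing turtle program step by step:
Start: pos=(0,0), heading=0, pen down
RT 135: heading 0 -> 225
REPEAT 3 [
  -- iteration 1/3 --
  LT 90: heading 225 -> 315
  BK 20: (0,0) -> (-14.142,14.142) [heading=315, draw]
  FD 19: (-14.142,14.142) -> (-0.707,0.707) [heading=315, draw]
  FD 10: (-0.707,0.707) -> (6.364,-6.364) [heading=315, draw]
  -- iteration 2/3 --
  LT 90: heading 315 -> 45
  BK 20: (6.364,-6.364) -> (-7.778,-20.506) [heading=45, draw]
  FD 19: (-7.778,-20.506) -> (5.657,-7.071) [heading=45, draw]
  FD 10: (5.657,-7.071) -> (12.728,0) [heading=45, draw]
  -- iteration 3/3 --
  LT 90: heading 45 -> 135
  BK 20: (12.728,0) -> (26.87,-14.142) [heading=135, draw]
  FD 19: (26.87,-14.142) -> (13.435,-0.707) [heading=135, draw]
  FD 10: (13.435,-0.707) -> (6.364,6.364) [heading=135, draw]
]
PU: pen up
Final: pos=(6.364,6.364), heading=135, 9 segment(s) drawn
Waypoints (10 total):
(0, 0)
(-14.142, 14.142)
(-0.707, 0.707)
(6.364, -6.364)
(-7.778, -20.506)
(5.657, -7.071)
(12.728, 0)
(26.87, -14.142)
(13.435, -0.707)
(6.364, 6.364)

Answer: (0, 0)
(-14.142, 14.142)
(-0.707, 0.707)
(6.364, -6.364)
(-7.778, -20.506)
(5.657, -7.071)
(12.728, 0)
(26.87, -14.142)
(13.435, -0.707)
(6.364, 6.364)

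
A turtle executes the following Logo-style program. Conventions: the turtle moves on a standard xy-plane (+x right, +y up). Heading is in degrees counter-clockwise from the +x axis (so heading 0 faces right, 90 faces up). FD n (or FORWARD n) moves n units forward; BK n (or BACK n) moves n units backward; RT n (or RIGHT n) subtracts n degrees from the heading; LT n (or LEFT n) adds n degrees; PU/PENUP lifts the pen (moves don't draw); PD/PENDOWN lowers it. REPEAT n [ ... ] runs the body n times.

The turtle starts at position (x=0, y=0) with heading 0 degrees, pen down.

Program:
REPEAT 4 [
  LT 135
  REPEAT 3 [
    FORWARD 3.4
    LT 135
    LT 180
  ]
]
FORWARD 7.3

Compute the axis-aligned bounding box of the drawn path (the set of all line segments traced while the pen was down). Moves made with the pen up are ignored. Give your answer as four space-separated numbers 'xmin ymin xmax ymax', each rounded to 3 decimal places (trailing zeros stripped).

Executing turtle program step by step:
Start: pos=(0,0), heading=0, pen down
REPEAT 4 [
  -- iteration 1/4 --
  LT 135: heading 0 -> 135
  REPEAT 3 [
    -- iteration 1/3 --
    FD 3.4: (0,0) -> (-2.404,2.404) [heading=135, draw]
    LT 135: heading 135 -> 270
    LT 180: heading 270 -> 90
    -- iteration 2/3 --
    FD 3.4: (-2.404,2.404) -> (-2.404,5.804) [heading=90, draw]
    LT 135: heading 90 -> 225
    LT 180: heading 225 -> 45
    -- iteration 3/3 --
    FD 3.4: (-2.404,5.804) -> (0,8.208) [heading=45, draw]
    LT 135: heading 45 -> 180
    LT 180: heading 180 -> 0
  ]
  -- iteration 2/4 --
  LT 135: heading 0 -> 135
  REPEAT 3 [
    -- iteration 1/3 --
    FD 3.4: (0,8.208) -> (-2.404,10.612) [heading=135, draw]
    LT 135: heading 135 -> 270
    LT 180: heading 270 -> 90
    -- iteration 2/3 --
    FD 3.4: (-2.404,10.612) -> (-2.404,14.012) [heading=90, draw]
    LT 135: heading 90 -> 225
    LT 180: heading 225 -> 45
    -- iteration 3/3 --
    FD 3.4: (-2.404,14.012) -> (0,16.417) [heading=45, draw]
    LT 135: heading 45 -> 180
    LT 180: heading 180 -> 0
  ]
  -- iteration 3/4 --
  LT 135: heading 0 -> 135
  REPEAT 3 [
    -- iteration 1/3 --
    FD 3.4: (0,16.417) -> (-2.404,18.821) [heading=135, draw]
    LT 135: heading 135 -> 270
    LT 180: heading 270 -> 90
    -- iteration 2/3 --
    FD 3.4: (-2.404,18.821) -> (-2.404,22.221) [heading=90, draw]
    LT 135: heading 90 -> 225
    LT 180: heading 225 -> 45
    -- iteration 3/3 --
    FD 3.4: (-2.404,22.221) -> (0,24.625) [heading=45, draw]
    LT 135: heading 45 -> 180
    LT 180: heading 180 -> 0
  ]
  -- iteration 4/4 --
  LT 135: heading 0 -> 135
  REPEAT 3 [
    -- iteration 1/3 --
    FD 3.4: (0,24.625) -> (-2.404,27.029) [heading=135, draw]
    LT 135: heading 135 -> 270
    LT 180: heading 270 -> 90
    -- iteration 2/3 --
    FD 3.4: (-2.404,27.029) -> (-2.404,30.429) [heading=90, draw]
    LT 135: heading 90 -> 225
    LT 180: heading 225 -> 45
    -- iteration 3/3 --
    FD 3.4: (-2.404,30.429) -> (0,32.833) [heading=45, draw]
    LT 135: heading 45 -> 180
    LT 180: heading 180 -> 0
  ]
]
FD 7.3: (0,32.833) -> (7.3,32.833) [heading=0, draw]
Final: pos=(7.3,32.833), heading=0, 13 segment(s) drawn

Segment endpoints: x in {-2.404, -2.404, -2.404, -2.404, -2.404, -2.404, 0, 0, 0, 7.3}, y in {0, 2.404, 5.804, 8.208, 10.612, 14.012, 16.417, 18.821, 22.221, 24.625, 27.029, 30.429, 32.833, 32.833}
xmin=-2.404, ymin=0, xmax=7.3, ymax=32.833

Answer: -2.404 0 7.3 32.833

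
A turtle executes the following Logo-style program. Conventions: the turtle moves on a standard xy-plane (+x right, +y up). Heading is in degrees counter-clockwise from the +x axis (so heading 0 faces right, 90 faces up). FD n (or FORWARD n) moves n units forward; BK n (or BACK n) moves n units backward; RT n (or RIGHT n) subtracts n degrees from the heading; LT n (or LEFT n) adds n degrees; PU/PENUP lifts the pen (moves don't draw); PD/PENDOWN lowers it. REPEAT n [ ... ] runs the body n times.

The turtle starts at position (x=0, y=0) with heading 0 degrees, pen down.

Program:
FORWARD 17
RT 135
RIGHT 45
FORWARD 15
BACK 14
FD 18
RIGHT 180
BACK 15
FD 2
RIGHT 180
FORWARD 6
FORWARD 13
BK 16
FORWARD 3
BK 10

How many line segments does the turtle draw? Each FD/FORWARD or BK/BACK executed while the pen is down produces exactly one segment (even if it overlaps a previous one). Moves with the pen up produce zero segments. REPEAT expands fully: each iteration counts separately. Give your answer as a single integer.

Executing turtle program step by step:
Start: pos=(0,0), heading=0, pen down
FD 17: (0,0) -> (17,0) [heading=0, draw]
RT 135: heading 0 -> 225
RT 45: heading 225 -> 180
FD 15: (17,0) -> (2,0) [heading=180, draw]
BK 14: (2,0) -> (16,0) [heading=180, draw]
FD 18: (16,0) -> (-2,0) [heading=180, draw]
RT 180: heading 180 -> 0
BK 15: (-2,0) -> (-17,0) [heading=0, draw]
FD 2: (-17,0) -> (-15,0) [heading=0, draw]
RT 180: heading 0 -> 180
FD 6: (-15,0) -> (-21,0) [heading=180, draw]
FD 13: (-21,0) -> (-34,0) [heading=180, draw]
BK 16: (-34,0) -> (-18,0) [heading=180, draw]
FD 3: (-18,0) -> (-21,0) [heading=180, draw]
BK 10: (-21,0) -> (-11,0) [heading=180, draw]
Final: pos=(-11,0), heading=180, 11 segment(s) drawn
Segments drawn: 11

Answer: 11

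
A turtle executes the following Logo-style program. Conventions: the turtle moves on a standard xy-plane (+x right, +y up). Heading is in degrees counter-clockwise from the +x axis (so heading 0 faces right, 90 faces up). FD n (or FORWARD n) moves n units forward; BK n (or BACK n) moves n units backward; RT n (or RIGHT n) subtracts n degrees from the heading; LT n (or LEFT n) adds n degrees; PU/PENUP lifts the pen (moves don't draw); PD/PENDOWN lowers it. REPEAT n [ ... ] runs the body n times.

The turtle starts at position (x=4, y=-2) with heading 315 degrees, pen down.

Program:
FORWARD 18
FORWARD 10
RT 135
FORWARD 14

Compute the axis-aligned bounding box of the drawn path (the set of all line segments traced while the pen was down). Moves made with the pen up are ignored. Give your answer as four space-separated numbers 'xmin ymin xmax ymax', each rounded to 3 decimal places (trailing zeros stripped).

Answer: 4 -21.799 23.799 -2

Derivation:
Executing turtle program step by step:
Start: pos=(4,-2), heading=315, pen down
FD 18: (4,-2) -> (16.728,-14.728) [heading=315, draw]
FD 10: (16.728,-14.728) -> (23.799,-21.799) [heading=315, draw]
RT 135: heading 315 -> 180
FD 14: (23.799,-21.799) -> (9.799,-21.799) [heading=180, draw]
Final: pos=(9.799,-21.799), heading=180, 3 segment(s) drawn

Segment endpoints: x in {4, 9.799, 16.728, 23.799}, y in {-21.799, -14.728, -2}
xmin=4, ymin=-21.799, xmax=23.799, ymax=-2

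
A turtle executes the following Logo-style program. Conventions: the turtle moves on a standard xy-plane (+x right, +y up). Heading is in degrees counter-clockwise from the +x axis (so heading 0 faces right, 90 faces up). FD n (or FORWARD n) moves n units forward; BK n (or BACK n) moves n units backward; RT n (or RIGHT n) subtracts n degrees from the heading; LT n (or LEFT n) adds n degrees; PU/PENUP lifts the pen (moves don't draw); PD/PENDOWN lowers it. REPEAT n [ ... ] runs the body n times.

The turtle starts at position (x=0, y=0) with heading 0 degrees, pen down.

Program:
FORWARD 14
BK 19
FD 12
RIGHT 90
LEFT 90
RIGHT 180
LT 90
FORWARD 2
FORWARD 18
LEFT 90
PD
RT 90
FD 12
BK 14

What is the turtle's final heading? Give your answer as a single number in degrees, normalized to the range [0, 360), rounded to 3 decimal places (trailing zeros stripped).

Executing turtle program step by step:
Start: pos=(0,0), heading=0, pen down
FD 14: (0,0) -> (14,0) [heading=0, draw]
BK 19: (14,0) -> (-5,0) [heading=0, draw]
FD 12: (-5,0) -> (7,0) [heading=0, draw]
RT 90: heading 0 -> 270
LT 90: heading 270 -> 0
RT 180: heading 0 -> 180
LT 90: heading 180 -> 270
FD 2: (7,0) -> (7,-2) [heading=270, draw]
FD 18: (7,-2) -> (7,-20) [heading=270, draw]
LT 90: heading 270 -> 0
PD: pen down
RT 90: heading 0 -> 270
FD 12: (7,-20) -> (7,-32) [heading=270, draw]
BK 14: (7,-32) -> (7,-18) [heading=270, draw]
Final: pos=(7,-18), heading=270, 7 segment(s) drawn

Answer: 270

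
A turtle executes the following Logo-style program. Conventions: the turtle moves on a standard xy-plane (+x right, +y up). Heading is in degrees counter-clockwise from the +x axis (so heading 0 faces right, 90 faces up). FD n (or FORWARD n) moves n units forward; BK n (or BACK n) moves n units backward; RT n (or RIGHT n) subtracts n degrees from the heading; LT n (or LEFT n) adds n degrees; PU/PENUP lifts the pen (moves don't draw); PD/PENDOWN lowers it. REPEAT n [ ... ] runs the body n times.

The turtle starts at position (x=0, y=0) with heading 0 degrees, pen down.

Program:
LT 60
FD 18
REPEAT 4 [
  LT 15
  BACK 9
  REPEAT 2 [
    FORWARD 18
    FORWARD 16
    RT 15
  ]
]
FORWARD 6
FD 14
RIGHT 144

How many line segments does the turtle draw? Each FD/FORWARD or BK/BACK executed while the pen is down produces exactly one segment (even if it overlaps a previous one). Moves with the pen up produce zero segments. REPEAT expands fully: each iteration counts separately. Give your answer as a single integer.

Executing turtle program step by step:
Start: pos=(0,0), heading=0, pen down
LT 60: heading 0 -> 60
FD 18: (0,0) -> (9,15.588) [heading=60, draw]
REPEAT 4 [
  -- iteration 1/4 --
  LT 15: heading 60 -> 75
  BK 9: (9,15.588) -> (6.671,6.895) [heading=75, draw]
  REPEAT 2 [
    -- iteration 1/2 --
    FD 18: (6.671,6.895) -> (11.329,24.282) [heading=75, draw]
    FD 16: (11.329,24.282) -> (15.47,39.737) [heading=75, draw]
    RT 15: heading 75 -> 60
    -- iteration 2/2 --
    FD 18: (15.47,39.737) -> (24.47,55.325) [heading=60, draw]
    FD 16: (24.47,55.325) -> (32.47,69.181) [heading=60, draw]
    RT 15: heading 60 -> 45
  ]
  -- iteration 2/4 --
  LT 15: heading 45 -> 60
  BK 9: (32.47,69.181) -> (27.97,61.387) [heading=60, draw]
  REPEAT 2 [
    -- iteration 1/2 --
    FD 18: (27.97,61.387) -> (36.97,76.976) [heading=60, draw]
    FD 16: (36.97,76.976) -> (44.97,90.832) [heading=60, draw]
    RT 15: heading 60 -> 45
    -- iteration 2/2 --
    FD 18: (44.97,90.832) -> (57.698,103.56) [heading=45, draw]
    FD 16: (57.698,103.56) -> (69.012,114.874) [heading=45, draw]
    RT 15: heading 45 -> 30
  ]
  -- iteration 3/4 --
  LT 15: heading 30 -> 45
  BK 9: (69.012,114.874) -> (62.648,108.51) [heading=45, draw]
  REPEAT 2 [
    -- iteration 1/2 --
    FD 18: (62.648,108.51) -> (75.376,121.238) [heading=45, draw]
    FD 16: (75.376,121.238) -> (86.69,132.551) [heading=45, draw]
    RT 15: heading 45 -> 30
    -- iteration 2/2 --
    FD 18: (86.69,132.551) -> (102.278,141.551) [heading=30, draw]
    FD 16: (102.278,141.551) -> (116.135,149.551) [heading=30, draw]
    RT 15: heading 30 -> 15
  ]
  -- iteration 4/4 --
  LT 15: heading 15 -> 30
  BK 9: (116.135,149.551) -> (108.34,145.051) [heading=30, draw]
  REPEAT 2 [
    -- iteration 1/2 --
    FD 18: (108.34,145.051) -> (123.929,154.051) [heading=30, draw]
    FD 16: (123.929,154.051) -> (137.785,162.051) [heading=30, draw]
    RT 15: heading 30 -> 15
    -- iteration 2/2 --
    FD 18: (137.785,162.051) -> (155.172,166.71) [heading=15, draw]
    FD 16: (155.172,166.71) -> (170.627,170.851) [heading=15, draw]
    RT 15: heading 15 -> 0
  ]
]
FD 6: (170.627,170.851) -> (176.627,170.851) [heading=0, draw]
FD 14: (176.627,170.851) -> (190.627,170.851) [heading=0, draw]
RT 144: heading 0 -> 216
Final: pos=(190.627,170.851), heading=216, 23 segment(s) drawn
Segments drawn: 23

Answer: 23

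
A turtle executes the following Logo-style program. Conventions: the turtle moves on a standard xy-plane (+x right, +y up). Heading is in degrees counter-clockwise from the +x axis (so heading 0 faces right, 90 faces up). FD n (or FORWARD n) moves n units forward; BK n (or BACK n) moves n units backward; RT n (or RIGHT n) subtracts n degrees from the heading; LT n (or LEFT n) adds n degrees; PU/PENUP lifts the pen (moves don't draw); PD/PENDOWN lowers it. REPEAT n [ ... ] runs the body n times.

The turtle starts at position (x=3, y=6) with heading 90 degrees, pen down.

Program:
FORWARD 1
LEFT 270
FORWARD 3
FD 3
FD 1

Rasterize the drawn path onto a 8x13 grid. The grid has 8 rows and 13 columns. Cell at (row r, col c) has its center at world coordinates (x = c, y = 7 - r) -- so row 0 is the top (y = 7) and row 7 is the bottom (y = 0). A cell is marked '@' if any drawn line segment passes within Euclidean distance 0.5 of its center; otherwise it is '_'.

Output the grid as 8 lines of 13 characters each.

Segment 0: (3,6) -> (3,7)
Segment 1: (3,7) -> (6,7)
Segment 2: (6,7) -> (9,7)
Segment 3: (9,7) -> (10,7)

Answer: ___@@@@@@@@__
___@_________
_____________
_____________
_____________
_____________
_____________
_____________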